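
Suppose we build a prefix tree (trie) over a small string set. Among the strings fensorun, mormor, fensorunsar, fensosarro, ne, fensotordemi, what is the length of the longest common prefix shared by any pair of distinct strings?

8

Look for the deepest trie node that still has at least two words in its subtree.
"fensorun" and "fensorunsar" agree on "fensorun" (8 characters) before diverging; nothing deeper is shared.
Longest shared-prefix length: 8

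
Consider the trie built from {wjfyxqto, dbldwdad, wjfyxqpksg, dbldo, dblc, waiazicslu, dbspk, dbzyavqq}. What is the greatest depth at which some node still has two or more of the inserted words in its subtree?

Equivalently: take the maximum, over all pairs, of their longest common prefix length.
"wjfyxqpksg" and "wjfyxqto" agree on "wjfyxq" (6 characters) before diverging; nothing deeper is shared.
Longest shared-prefix length: 6

6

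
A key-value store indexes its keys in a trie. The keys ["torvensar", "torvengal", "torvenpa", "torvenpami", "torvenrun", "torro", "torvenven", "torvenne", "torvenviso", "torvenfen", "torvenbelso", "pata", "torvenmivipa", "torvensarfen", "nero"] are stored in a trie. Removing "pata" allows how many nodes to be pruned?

4

A node on "pata"'s path can go only if nothing else ends at it or branches off below it.
No other word shares any prefix with "pata", so all 4 of its nodes go.
Nodes removed: 4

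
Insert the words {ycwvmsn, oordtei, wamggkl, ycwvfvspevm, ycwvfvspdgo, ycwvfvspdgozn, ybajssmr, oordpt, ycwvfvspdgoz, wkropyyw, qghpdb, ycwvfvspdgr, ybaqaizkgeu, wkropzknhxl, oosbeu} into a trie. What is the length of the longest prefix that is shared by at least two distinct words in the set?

The deepest shared node is where two words last agree before diverging.
e.g. "ycwvfvspdgoz" and "ycwvfvspdgozn" share the prefix "ycwvfvspdgoz" of length 12; no pair shares a longer one.
Longest shared-prefix length: 12

12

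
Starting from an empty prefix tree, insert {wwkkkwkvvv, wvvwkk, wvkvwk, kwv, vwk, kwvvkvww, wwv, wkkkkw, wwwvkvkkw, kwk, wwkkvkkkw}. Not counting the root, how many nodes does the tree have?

49

Count nodes per top-level branch (shared prefixes stored once):
  'k'-branch (kwk, kwv, kwvvkvww): 9 nodes
  'v'-branch (vwk): 3 nodes
  'w'-branch (wkkkkw, wvkvwk, wvvwkk, wwkkkwkvvv, wwkkvkkkw, wwv, wwwvkvkkw): 37 nodes
Sum: 49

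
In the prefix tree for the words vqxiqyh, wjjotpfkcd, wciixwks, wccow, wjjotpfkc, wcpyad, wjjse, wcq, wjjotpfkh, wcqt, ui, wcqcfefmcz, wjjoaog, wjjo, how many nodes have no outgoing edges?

11

Leaves are exactly the stored words that no other stored word extends.
Those words: "ui", "vqxiqyh", "wccow", "wciixwks", "wcpyad", "wcqcfefmcz", "wcqt", "wjjoaog", "wjjotpfkcd", "wjjotpfkh", "wjjse"
Leaf count: 11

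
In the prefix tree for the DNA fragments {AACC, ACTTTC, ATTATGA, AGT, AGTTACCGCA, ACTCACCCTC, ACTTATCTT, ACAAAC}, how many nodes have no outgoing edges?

7

A leaf is a node with no children — equivalently, the end of a word that is not a proper prefix of any other stored word.
Those words: "AACC", "ACAAAC", "ACTCACCCTC", "ACTTATCTT", "ACTTTC", "AGTTACCGCA", "ATTATGA"
Leaf count: 7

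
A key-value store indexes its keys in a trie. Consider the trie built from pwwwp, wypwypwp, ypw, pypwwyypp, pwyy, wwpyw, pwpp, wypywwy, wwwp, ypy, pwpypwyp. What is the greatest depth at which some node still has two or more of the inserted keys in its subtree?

The deepest shared node is where two words last agree before diverging.
e.g. "pwpp" and "pwpypwyp" share the prefix "pwp" of length 3; no pair shares a longer one.
Longest shared-prefix length: 3

3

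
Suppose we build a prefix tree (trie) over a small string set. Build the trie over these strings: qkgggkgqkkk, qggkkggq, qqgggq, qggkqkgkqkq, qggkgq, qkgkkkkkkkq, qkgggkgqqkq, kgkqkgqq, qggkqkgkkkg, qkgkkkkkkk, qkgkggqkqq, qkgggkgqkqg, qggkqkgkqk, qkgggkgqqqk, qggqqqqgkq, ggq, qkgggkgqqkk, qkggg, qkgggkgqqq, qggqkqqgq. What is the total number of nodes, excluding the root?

80

Trace insertions, counting only characters that open a new branch:
  "qkgggkgqkkk" → 11 new (q, k, g, g, g, k, g, q, k, k, k)
  "qggkkggq" → prefix "q" already present; 7 new (g, g, k, k, g, g, q)
  "qqgggq" → prefix "q" already present; 5 new (q, g, g, g, q)
  "qggkqkgkqkq" → prefix "qggk" already present; 7 new (q, k, g, k, q, k, q)
  "qggkgq" → prefix "qggk" already present; 2 new (g, q)
  "qkgkkkkkkkq" → prefix "qkg" already present; 8 new (k, k, k, k, k, k, k, q)
  "qkgggkgqqkq" → prefix "qkgggkgq" already present; 3 new (q, k, q)
  "kgkqkgqq" → 8 new (k, g, k, q, k, g, q, q)
  "qggkqkgkkkg" → prefix "qggkqkgk" already present; 3 new (k, k, g)
  "qkgkkkkkkk" → prefix "qkgkkkkkkk" already present; 0 new (none)
  "qkgkggqkqq" → prefix "qkgk" already present; 6 new (g, g, q, k, q, q)
  "qkgggkgqkqg" → prefix "qkgggkgqk" already present; 2 new (q, g)
  "qggkqkgkqk" → prefix "qggkqkgkqk" already present; 0 new (none)
  "qkgggkgqqqk" → prefix "qkgggkgqq" already present; 2 new (q, k)
  "qggqqqqgkq" → prefix "qgg" already present; 7 new (q, q, q, q, g, k, q)
  "ggq" → 3 new (g, g, q)
  "qkgggkgqqkk" → prefix "qkgggkgqqk" already present; 1 new (k)
  "qkggg" → prefix "qkggg" already present; 0 new (none)
  "qkgggkgqqq" → prefix "qkgggkgqqq" already present; 0 new (none)
  "qggqkqqgq" → prefix "qggq" already present; 5 new (k, q, q, g, q)
Total nodes = 11 + 7 + 5 + 7 + 2 + 8 + 3 + 8 + 3 + 0 + 6 + 2 + 0 + 2 + 7 + 3 + 1 + 0 + 0 + 5 = 80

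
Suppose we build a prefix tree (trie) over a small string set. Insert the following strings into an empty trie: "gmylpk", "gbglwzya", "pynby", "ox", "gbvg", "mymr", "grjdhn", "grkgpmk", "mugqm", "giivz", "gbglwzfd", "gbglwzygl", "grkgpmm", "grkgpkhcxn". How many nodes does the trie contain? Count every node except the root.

54

Count nodes per top-level branch (shared prefixes stored once):
  'g'-branch (gbglwzfd, gbglwzya, gbglwzygl, gbvg, giivz, gmylpk, grjdhn, grkgpkhcxn, grkgpmk, grkgpmm): 39 nodes
  'm'-branch (mugqm, mymr): 8 nodes
  'o'-branch (ox): 2 nodes
  'p'-branch (pynby): 5 nodes
Sum: 54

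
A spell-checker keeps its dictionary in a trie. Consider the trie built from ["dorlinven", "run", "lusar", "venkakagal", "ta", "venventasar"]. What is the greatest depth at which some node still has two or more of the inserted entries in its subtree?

The deepest shared node is where two words last agree before diverging.
"venkakagal" and "venventasar" agree on "ven" (3 characters) before diverging; nothing deeper is shared.
Longest shared-prefix length: 3

3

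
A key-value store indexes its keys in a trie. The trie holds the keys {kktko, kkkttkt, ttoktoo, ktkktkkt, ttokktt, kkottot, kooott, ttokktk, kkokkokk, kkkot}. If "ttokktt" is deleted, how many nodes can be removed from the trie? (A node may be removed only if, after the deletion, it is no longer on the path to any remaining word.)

Walk "ttokktt" from the leaf back toward the root, removing each node that no remaining word uses.
The suffix "t" (1 node) is used only by "ttokktt"; the node for "ttokkt" still has the child "k", so pruning stops there.
Nodes removed: 1

1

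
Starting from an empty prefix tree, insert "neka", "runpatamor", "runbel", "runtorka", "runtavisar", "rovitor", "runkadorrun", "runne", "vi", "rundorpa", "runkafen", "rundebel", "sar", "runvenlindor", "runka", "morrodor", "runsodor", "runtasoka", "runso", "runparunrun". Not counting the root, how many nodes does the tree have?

93

Insert word by word; a character creates a node only if that edge doesn't already exist:
  "neka" → 4 new (n, e, k, a)
  "runpatamor" → 10 new (r, u, n, p, a, t, a, m, o, r)
  "runbel" → prefix "run" already present; 3 new (b, e, l)
  "runtorka" → prefix "run" already present; 5 new (t, o, r, k, a)
  "runtavisar" → prefix "runt" already present; 6 new (a, v, i, s, a, r)
  "rovitor" → prefix "r" already present; 6 new (o, v, i, t, o, r)
  "runkadorrun" → prefix "run" already present; 8 new (k, a, d, o, r, r, u, n)
  "runne" → prefix "run" already present; 2 new (n, e)
  "vi" → 2 new (v, i)
  "rundorpa" → prefix "run" already present; 5 new (d, o, r, p, a)
  "runkafen" → prefix "runka" already present; 3 new (f, e, n)
  "rundebel" → prefix "rund" already present; 4 new (e, b, e, l)
  "sar" → 3 new (s, a, r)
  "runvenlindor" → prefix "run" already present; 9 new (v, e, n, l, i, n, d, o, r)
  "runka" → prefix "runka" already present; 0 new (none)
  "morrodor" → 8 new (m, o, r, r, o, d, o, r)
  "runsodor" → prefix "run" already present; 5 new (s, o, d, o, r)
  "runtasoka" → prefix "runta" already present; 4 new (s, o, k, a)
  "runso" → prefix "runso" already present; 0 new (none)
  "runparunrun" → prefix "runpa" already present; 6 new (r, u, n, r, u, n)
Total nodes = 4 + 10 + 3 + 5 + 6 + 6 + 8 + 2 + 2 + 5 + 3 + 4 + 3 + 9 + 0 + 8 + 5 + 4 + 0 + 6 = 93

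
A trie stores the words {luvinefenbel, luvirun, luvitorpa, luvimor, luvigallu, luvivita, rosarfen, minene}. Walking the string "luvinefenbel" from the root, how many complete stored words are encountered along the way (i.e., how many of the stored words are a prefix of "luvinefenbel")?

Walk "luvinefenbel" from the root; an end-of-word marker is hit whenever a stored word is a prefix of "luvinefenbel".
Prefixes of the query that are stored words: "luvinefenbel"
Count: 1

1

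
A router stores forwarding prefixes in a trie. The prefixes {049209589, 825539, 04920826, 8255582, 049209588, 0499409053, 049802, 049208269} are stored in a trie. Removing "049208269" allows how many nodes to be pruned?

1

A node on "049208269"'s path can go only if nothing else ends at it or branches off below it.
The suffix "9" (1 node) is used only by "049208269"; "04920826" is itself a stored word, so pruning stops there.
Nodes removed: 1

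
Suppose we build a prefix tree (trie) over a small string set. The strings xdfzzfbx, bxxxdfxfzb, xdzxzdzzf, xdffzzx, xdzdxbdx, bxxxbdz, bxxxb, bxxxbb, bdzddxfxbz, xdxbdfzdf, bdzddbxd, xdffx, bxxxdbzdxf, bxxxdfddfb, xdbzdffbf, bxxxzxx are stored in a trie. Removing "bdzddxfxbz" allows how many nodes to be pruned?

5

Walk "bdzddxfxbz" from the leaf back toward the root, removing each node that no remaining word uses.
The suffix "xfxbz" (5 nodes) is used only by "bdzddxfxbz"; the node for "bdzdd" still has the child "b", so pruning stops there.
Nodes removed: 5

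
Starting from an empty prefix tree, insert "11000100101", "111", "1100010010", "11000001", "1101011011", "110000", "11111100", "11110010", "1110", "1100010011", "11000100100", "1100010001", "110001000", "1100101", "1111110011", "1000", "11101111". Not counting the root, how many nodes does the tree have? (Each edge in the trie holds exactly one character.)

For each word, the new-node count is its length minus the longest prefix already in the trie:
  "11000100101" → 11 new (1, 1, 0, 0, 0, 1, 0, 0, 1, 0, 1)
  "111" → prefix "11" already present; 1 new (1)
  "1100010010" → prefix "1100010010" already present; 0 new (none)
  "11000001" → prefix "11000" already present; 3 new (0, 0, 1)
  "1101011011" → prefix "110" already present; 7 new (1, 0, 1, 1, 0, 1, 1)
  "110000" → prefix "110000" already present; 0 new (none)
  "11111100" → prefix "111" already present; 5 new (1, 1, 1, 0, 0)
  "11110010" → prefix "1111" already present; 4 new (0, 0, 1, 0)
  "1110" → prefix "111" already present; 1 new (0)
  "1100010011" → prefix "110001001" already present; 1 new (1)
  "11000100100" → prefix "1100010010" already present; 1 new (0)
  "1100010001" → prefix "11000100" already present; 2 new (0, 1)
  "110001000" → prefix "110001000" already present; 0 new (none)
  "1100101" → prefix "1100" already present; 3 new (1, 0, 1)
  "1111110011" → prefix "11111100" already present; 2 new (1, 1)
  "1000" → prefix "1" already present; 3 new (0, 0, 0)
  "11101111" → prefix "1110" already present; 4 new (1, 1, 1, 1)
Total nodes = 11 + 1 + 0 + 3 + 7 + 0 + 5 + 4 + 1 + 1 + 1 + 2 + 0 + 3 + 2 + 3 + 4 = 48

48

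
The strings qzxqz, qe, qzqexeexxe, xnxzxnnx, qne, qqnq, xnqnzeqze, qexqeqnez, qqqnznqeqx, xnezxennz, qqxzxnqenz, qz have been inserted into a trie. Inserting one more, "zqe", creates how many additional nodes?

3

"zqe" shares no prefix with any stored word, so all 3 characters open new nodes.
3 − 0 = 3 new nodes.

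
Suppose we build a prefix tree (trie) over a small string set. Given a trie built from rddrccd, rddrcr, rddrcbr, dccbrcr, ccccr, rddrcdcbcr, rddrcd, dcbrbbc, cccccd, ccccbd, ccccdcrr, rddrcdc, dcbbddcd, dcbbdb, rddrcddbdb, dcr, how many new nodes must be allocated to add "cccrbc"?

3

The longest prefix of "cccrbc" already in the trie is "ccc" (length 3).
Each of the 3 remaining characters creates one node.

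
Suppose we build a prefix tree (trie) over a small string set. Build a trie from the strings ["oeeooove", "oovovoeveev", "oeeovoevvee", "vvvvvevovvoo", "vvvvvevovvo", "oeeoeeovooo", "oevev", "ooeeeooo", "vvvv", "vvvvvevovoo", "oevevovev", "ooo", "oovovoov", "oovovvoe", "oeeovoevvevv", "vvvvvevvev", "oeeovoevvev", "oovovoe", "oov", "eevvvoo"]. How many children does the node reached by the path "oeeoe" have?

1

Walk "oeeoe" from the root, arriving at one node.
Characters that immediately follow "oeeoe" among the stored strings: {e}.
That node has 1 child edge.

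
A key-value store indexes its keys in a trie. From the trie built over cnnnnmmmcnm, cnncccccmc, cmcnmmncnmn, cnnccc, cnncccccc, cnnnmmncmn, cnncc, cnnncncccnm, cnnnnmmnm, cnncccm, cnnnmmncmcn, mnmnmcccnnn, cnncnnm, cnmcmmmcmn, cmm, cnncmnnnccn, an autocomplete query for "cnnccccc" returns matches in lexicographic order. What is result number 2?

DFS of the "cnnccccc" subtree visits, in order: "cnncccccc", "cnncccccmc"
The 2nd is cnncccccmc.

cnncccccmc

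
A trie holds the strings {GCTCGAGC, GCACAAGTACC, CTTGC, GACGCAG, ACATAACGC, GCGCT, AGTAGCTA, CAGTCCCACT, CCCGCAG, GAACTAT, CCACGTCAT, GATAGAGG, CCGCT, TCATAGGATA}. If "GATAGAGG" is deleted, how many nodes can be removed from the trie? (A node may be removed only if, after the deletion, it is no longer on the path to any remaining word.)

6

After clearing the end-marker at "GATAGAGG", prune upward until reaching a node still needed by another word.
The suffix "TAGAGG" (6 nodes) is used only by "GATAGAGG"; the node for "GA" still has the child "C", so pruning stops there.
Nodes removed: 6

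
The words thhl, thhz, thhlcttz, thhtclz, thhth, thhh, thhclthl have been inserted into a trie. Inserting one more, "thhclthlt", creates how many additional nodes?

1

The longest prefix of "thhclthlt" already in the trie is "thhclthl" (length 8).
New nodes needed: |"thhclthlt"| − 8 = 9 − 8 = 1.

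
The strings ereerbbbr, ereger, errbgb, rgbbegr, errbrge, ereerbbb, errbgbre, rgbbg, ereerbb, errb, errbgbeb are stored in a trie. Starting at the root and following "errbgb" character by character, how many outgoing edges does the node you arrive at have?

The children of the "errbgb" node are the distinct next characters among strings starting with "errbgb".
Distinct next characters after "errbgb": e, r.
That node has 2 child edges.

2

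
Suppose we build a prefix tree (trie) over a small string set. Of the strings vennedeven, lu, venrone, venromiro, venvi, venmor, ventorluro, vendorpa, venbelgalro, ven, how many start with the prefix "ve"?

Walk to "ve"; the words in its subtree are exactly those with that prefix.
Words under "ve": ven, venbelgalro, vendorpa, venmor, vennedeven, venromiro, venrone, ventorluro, venvi
Count: 9

9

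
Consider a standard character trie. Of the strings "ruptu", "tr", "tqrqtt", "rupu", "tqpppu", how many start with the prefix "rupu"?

Filter for entries beginning with "rupu":
Matches: "rupu"
Count: 1

1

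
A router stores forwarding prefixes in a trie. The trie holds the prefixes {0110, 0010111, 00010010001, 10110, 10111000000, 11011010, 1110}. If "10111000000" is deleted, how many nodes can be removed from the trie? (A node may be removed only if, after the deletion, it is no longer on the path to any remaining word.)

Walk "10111000000" from the leaf back toward the root, removing each node that no remaining word uses.
The suffix "1000000" (7 nodes) is used only by "10111000000"; the node for "1011" still has the child "0", so pruning stops there.
Nodes removed: 7

7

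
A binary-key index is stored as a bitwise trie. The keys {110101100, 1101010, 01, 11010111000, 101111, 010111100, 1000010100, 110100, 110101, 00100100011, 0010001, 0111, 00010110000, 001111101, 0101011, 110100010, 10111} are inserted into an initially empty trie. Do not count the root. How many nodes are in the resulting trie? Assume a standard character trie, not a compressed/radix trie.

Insert word by word; a character creates a node only if that edge doesn't already exist:
  "110101100" → 9 new (1, 1, 0, 1, 0, 1, 1, 0, 0)
  "1101010" → prefix "110101" already present; 1 new (0)
  "01" → 2 new (0, 1)
  "11010111000" → prefix "1101011" already present; 4 new (1, 0, 0, 0)
  "101111" → prefix "1" already present; 5 new (0, 1, 1, 1, 1)
  "010111100" → prefix "01" already present; 7 new (0, 1, 1, 1, 1, 0, 0)
  "1000010100" → prefix "10" already present; 8 new (0, 0, 0, 1, 0, 1, 0, 0)
  "110100" → prefix "11010" already present; 1 new (0)
  "110101" → prefix "110101" already present; 0 new (none)
  "00100100011" → prefix "0" already present; 10 new (0, 1, 0, 0, 1, 0, 0, 0, 1, 1)
  "0010001" → prefix "00100" already present; 2 new (0, 1)
  "0111" → prefix "01" already present; 2 new (1, 1)
  "00010110000" → prefix "00" already present; 9 new (0, 1, 0, 1, 1, 0, 0, 0, 0)
  "001111101" → prefix "001" already present; 6 new (1, 1, 1, 1, 0, 1)
  "0101011" → prefix "0101" already present; 3 new (0, 1, 1)
  "110100010" → prefix "110100" already present; 3 new (0, 1, 0)
  "10111" → prefix "10111" already present; 0 new (none)
Total nodes = 9 + 1 + 2 + 4 + 5 + 7 + 8 + 1 + 0 + 10 + 2 + 2 + 9 + 6 + 3 + 3 + 0 = 72

72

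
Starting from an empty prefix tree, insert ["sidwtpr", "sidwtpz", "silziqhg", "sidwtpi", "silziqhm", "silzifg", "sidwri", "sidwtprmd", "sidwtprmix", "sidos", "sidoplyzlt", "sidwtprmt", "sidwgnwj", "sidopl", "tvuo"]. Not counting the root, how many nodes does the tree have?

For each word, the new-node count is its length minus the longest prefix already in the trie:
  "sidwtpr" → 7 new (s, i, d, w, t, p, r)
  "sidwtpz" → prefix "sidwtp" already present; 1 new (z)
  "silziqhg" → prefix "si" already present; 6 new (l, z, i, q, h, g)
  "sidwtpi" → prefix "sidwtp" already present; 1 new (i)
  "silziqhm" → prefix "silziqh" already present; 1 new (m)
  "silzifg" → prefix "silzi" already present; 2 new (f, g)
  "sidwri" → prefix "sidw" already present; 2 new (r, i)
  "sidwtprmd" → prefix "sidwtpr" already present; 2 new (m, d)
  "sidwtprmix" → prefix "sidwtprm" already present; 2 new (i, x)
  "sidos" → prefix "sid" already present; 2 new (o, s)
  "sidoplyzlt" → prefix "sido" already present; 6 new (p, l, y, z, l, t)
  "sidwtprmt" → prefix "sidwtprm" already present; 1 new (t)
  "sidwgnwj" → prefix "sidw" already present; 4 new (g, n, w, j)
  "sidopl" → prefix "sidopl" already present; 0 new (none)
  "tvuo" → 4 new (t, v, u, o)
Total nodes = 7 + 1 + 6 + 1 + 1 + 2 + 2 + 2 + 2 + 2 + 6 + 1 + 4 + 0 + 4 = 41

41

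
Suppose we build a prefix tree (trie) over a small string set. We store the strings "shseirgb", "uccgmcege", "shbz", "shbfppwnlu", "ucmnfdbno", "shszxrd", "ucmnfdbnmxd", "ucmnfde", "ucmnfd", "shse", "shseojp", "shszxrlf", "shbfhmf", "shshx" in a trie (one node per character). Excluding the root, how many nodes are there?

51

For each word, the new-node count is its length minus the longest prefix already in the trie:
  "shseirgb" → 8 new (s, h, s, e, i, r, g, b)
  "uccgmcege" → 9 new (u, c, c, g, m, c, e, g, e)
  "shbz" → prefix "sh" already present; 2 new (b, z)
  "shbfppwnlu" → prefix "shb" already present; 7 new (f, p, p, w, n, l, u)
  "ucmnfdbno" → prefix "uc" already present; 7 new (m, n, f, d, b, n, o)
  "shszxrd" → prefix "shs" already present; 4 new (z, x, r, d)
  "ucmnfdbnmxd" → prefix "ucmnfdbn" already present; 3 new (m, x, d)
  "ucmnfde" → prefix "ucmnfd" already present; 1 new (e)
  "ucmnfd" → prefix "ucmnfd" already present; 0 new (none)
  "shse" → prefix "shse" already present; 0 new (none)
  "shseojp" → prefix "shse" already present; 3 new (o, j, p)
  "shszxrlf" → prefix "shszxr" already present; 2 new (l, f)
  "shbfhmf" → prefix "shbf" already present; 3 new (h, m, f)
  "shshx" → prefix "shs" already present; 2 new (h, x)
Total nodes = 8 + 9 + 2 + 7 + 7 + 4 + 3 + 1 + 0 + 0 + 3 + 2 + 3 + 2 = 51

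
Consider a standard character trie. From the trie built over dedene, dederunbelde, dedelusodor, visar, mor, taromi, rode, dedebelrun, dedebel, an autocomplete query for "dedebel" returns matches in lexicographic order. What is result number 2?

dedebelrun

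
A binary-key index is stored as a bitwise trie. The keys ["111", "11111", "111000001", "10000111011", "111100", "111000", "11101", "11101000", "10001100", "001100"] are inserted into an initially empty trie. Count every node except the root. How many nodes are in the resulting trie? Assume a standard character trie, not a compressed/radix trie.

37

Trie structure (* marks end of a word):
(root)
├─ 0
│  └─ 0
│     └─ 1
│        └─ 1
│           └─ 0
│              └─ 0 *
└─ 1
   ├─ 0
   │  └─ 0
   │     └─ 0
   │        ├─ 0
   │        │  └─ 1
   │        │     └─ 1
   │        │        └─ 1
   │        │           └─ 0
   │        │              └─ 1
   │        │                 └─ 1 *
   │        └─ 1
   │           └─ 1
   │              └─ 0
   │                 └─ 0 *
   └─ 1
      └─ 1 *
         ├─ 0
         │  ├─ 0
         │  │  └─ 0 *
         │  │     └─ 0
         │  │        └─ 0
         │  │           └─ 1 *
         │  └─ 1 *
         │     └─ 0
         │        └─ 0
         │           └─ 0 *
         └─ 1
            ├─ 0
            │  └─ 0 *
            └─ 1 *
Counting every labelled node above: 37.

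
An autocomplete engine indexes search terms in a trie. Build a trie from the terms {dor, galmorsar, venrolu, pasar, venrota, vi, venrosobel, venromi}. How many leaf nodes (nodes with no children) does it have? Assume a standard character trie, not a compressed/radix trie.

A leaf is a node with no children — equivalently, the end of a word that is not a proper prefix of any other stored word.
Those words: "dor", "galmorsar", "pasar", "venrolu", "venromi", "venrosobel", "venrota", "vi"
Leaf count: 8

8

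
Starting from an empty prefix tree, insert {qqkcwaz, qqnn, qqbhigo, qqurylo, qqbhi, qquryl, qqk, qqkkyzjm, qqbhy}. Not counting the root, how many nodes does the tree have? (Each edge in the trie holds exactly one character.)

Count nodes per top-level branch (shared prefixes stored once):
  'q'-branch (qqbhi, qqbhigo, qqbhy, qqk, qqkcwaz, qqkkyzjm, qqnn, qquryl, qqurylo): 25 nodes
Sum: 25

25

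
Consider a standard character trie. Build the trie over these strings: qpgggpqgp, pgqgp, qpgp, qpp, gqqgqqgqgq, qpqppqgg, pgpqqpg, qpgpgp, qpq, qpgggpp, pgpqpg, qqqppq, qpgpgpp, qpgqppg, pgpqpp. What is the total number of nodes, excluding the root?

53

Count nodes per top-level branch (shared prefixes stored once):
  'g'-branch (gqqgqqgqgq): 10 nodes
  'p'-branch (pgpqpg, pgpqpp, pgpqqpg, pgqgp): 13 nodes
  'q'-branch (qpgggpp, qpgggpqgp, qpgp, qpgpgp, qpgpgpp, qpgqppg, qpp, qpq, qpqppqgg, qqqppq): 30 nodes
Sum: 53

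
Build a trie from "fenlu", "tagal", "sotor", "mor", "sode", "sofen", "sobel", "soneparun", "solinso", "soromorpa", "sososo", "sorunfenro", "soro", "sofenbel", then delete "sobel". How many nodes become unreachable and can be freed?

3

After clearing the end-marker at "sobel", prune upward until reaching a node still needed by another word.
The suffix "bel" (3 nodes) is used only by "sobel"; the node for "so" still has the child "t", so pruning stops there.
Nodes removed: 3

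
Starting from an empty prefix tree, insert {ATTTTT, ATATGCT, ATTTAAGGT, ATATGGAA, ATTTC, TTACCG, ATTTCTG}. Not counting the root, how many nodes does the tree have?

Count nodes per top-level branch (shared prefixes stored once):
  'A'-branch (ATATGCT, ATATGGAA, ATTTAAGGT, ATTTC, ATTTCTG, ATTTTT): 22 nodes
  'T'-branch (TTACCG): 6 nodes
Sum: 28

28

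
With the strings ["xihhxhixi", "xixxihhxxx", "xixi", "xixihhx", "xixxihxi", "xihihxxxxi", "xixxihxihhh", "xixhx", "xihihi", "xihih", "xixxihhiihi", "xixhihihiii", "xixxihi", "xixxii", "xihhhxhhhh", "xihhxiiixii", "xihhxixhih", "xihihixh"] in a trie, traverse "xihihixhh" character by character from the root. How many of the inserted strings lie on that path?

Traverse "xihihixhh" character by character; count nodes along the way that are marked as word ends.
Prefixes of the query that are stored words: "xihih", "xihihi", "xihihixh"
Count: 3

3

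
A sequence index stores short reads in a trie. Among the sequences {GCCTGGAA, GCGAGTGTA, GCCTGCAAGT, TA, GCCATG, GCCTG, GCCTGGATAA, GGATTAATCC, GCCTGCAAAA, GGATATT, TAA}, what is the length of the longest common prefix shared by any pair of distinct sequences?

Equivalently: take the maximum, over all pairs, of their longest common prefix length.
e.g. "GCCTGCAAAA" and "GCCTGCAAGT" share the prefix "GCCTGCAA" of length 8; no pair shares a longer one.
Longest shared-prefix length: 8

8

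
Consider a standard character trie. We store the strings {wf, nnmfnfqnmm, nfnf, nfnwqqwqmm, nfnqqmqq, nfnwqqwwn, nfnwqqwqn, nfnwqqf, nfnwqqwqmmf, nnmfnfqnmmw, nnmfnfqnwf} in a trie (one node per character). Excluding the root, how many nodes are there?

35

Trace insertions, counting only characters that open a new branch:
  "wf" → 2 new (w, f)
  "nnmfnfqnmm" → 10 new (n, n, m, f, n, f, q, n, m, m)
  "nfnf" → prefix "n" already present; 3 new (f, n, f)
  "nfnwqqwqmm" → prefix "nfn" already present; 7 new (w, q, q, w, q, m, m)
  "nfnqqmqq" → prefix "nfn" already present; 5 new (q, q, m, q, q)
  "nfnwqqwwn" → prefix "nfnwqqw" already present; 2 new (w, n)
  "nfnwqqwqn" → prefix "nfnwqqwq" already present; 1 new (n)
  "nfnwqqf" → prefix "nfnwqq" already present; 1 new (f)
  "nfnwqqwqmmf" → prefix "nfnwqqwqmm" already present; 1 new (f)
  "nnmfnfqnmmw" → prefix "nnmfnfqnmm" already present; 1 new (w)
  "nnmfnfqnwf" → prefix "nnmfnfqn" already present; 2 new (w, f)
Total nodes = 2 + 10 + 3 + 7 + 5 + 2 + 1 + 1 + 1 + 1 + 2 = 35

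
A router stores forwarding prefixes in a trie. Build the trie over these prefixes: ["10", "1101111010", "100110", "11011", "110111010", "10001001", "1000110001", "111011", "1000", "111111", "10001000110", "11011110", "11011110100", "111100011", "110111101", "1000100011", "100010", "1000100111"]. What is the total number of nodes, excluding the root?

Insert word by word; a character creates a node only if that edge doesn't already exist:
  "10" → 2 new (1, 0)
  "1101111010" → prefix "1" already present; 9 new (1, 0, 1, 1, 1, 1, 0, 1, 0)
  "100110" → prefix "10" already present; 4 new (0, 1, 1, 0)
  "11011" → prefix "11011" already present; 0 new (none)
  "110111010" → prefix "110111" already present; 3 new (0, 1, 0)
  "10001001" → prefix "100" already present; 5 new (0, 1, 0, 0, 1)
  "1000110001" → prefix "10001" already present; 5 new (1, 0, 0, 0, 1)
  "111011" → prefix "11" already present; 4 new (1, 0, 1, 1)
  "1000" → prefix "1000" already present; 0 new (none)
  "111111" → prefix "111" already present; 3 new (1, 1, 1)
  "10001000110" → prefix "1000100" already present; 4 new (0, 1, 1, 0)
  "11011110" → prefix "11011110" already present; 0 new (none)
  "11011110100" → prefix "1101111010" already present; 1 new (0)
  "111100011" → prefix "1111" already present; 5 new (0, 0, 0, 1, 1)
  "110111101" → prefix "110111101" already present; 0 new (none)
  "1000100011" → prefix "1000100011" already present; 0 new (none)
  "100010" → prefix "100010" already present; 0 new (none)
  "1000100111" → prefix "10001001" already present; 2 new (1, 1)
Total nodes = 2 + 9 + 4 + 0 + 3 + 5 + 5 + 4 + 0 + 3 + 4 + 0 + 1 + 5 + 0 + 0 + 0 + 2 = 47

47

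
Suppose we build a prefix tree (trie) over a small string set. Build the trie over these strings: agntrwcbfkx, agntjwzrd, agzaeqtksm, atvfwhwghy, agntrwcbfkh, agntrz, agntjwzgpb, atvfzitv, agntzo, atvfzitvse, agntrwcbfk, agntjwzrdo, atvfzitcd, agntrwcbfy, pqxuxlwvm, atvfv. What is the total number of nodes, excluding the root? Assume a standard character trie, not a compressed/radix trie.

60

Count nodes per top-level branch (shared prefixes stored once):
  'a'-branch (agntjwzgpb, agntjwzrd, agntjwzrdo, agntrwcbfk, agntrwcbfkh, agntrwcbfkx, agntrwcbfy, agntrz, agntzo, agzaeqtksm, atvfv, atvfwhwghy, atvfzitcd, atvfzitv, atvfzitvse): 51 nodes
  'p'-branch (pqxuxlwvm): 9 nodes
Sum: 60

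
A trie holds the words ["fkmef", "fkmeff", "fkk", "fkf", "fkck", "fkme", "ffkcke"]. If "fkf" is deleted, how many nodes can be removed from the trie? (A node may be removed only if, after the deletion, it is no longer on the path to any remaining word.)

After clearing the end-marker at "fkf", prune upward until reaching a node still needed by another word.
The suffix "f" (1 node) is used only by "fkf"; the node for "fk" still has the child "m", so pruning stops there.
Nodes removed: 1

1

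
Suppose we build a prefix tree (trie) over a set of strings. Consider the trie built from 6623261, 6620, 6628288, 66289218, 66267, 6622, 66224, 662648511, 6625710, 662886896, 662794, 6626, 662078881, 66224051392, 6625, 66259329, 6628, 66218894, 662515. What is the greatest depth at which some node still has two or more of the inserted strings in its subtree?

5

The deepest shared node is where two words last agree before diverging.
e.g. "66224" and "66224051392" share the prefix "66224" of length 5; no pair shares a longer one.
Longest shared-prefix length: 5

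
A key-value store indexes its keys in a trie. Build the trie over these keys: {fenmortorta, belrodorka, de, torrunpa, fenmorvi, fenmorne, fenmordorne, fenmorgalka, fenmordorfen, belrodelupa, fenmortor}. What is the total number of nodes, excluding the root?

53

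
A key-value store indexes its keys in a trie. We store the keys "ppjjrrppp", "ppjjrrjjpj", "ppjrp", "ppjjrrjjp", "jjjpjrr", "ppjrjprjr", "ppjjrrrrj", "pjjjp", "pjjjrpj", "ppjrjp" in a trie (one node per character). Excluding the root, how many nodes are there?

Trace insertions, counting only characters that open a new branch:
  "ppjjrrppp" → 9 new (p, p, j, j, r, r, p, p, p)
  "ppjjrrjjpj" → prefix "ppjjrr" already present; 4 new (j, j, p, j)
  "ppjrp" → prefix "ppj" already present; 2 new (r, p)
  "ppjjrrjjp" → prefix "ppjjrrjjp" already present; 0 new (none)
  "jjjpjrr" → 7 new (j, j, j, p, j, r, r)
  "ppjrjprjr" → prefix "ppjr" already present; 5 new (j, p, r, j, r)
  "ppjjrrrrj" → prefix "ppjjrr" already present; 3 new (r, r, j)
  "pjjjp" → prefix "p" already present; 4 new (j, j, j, p)
  "pjjjrpj" → prefix "pjjj" already present; 3 new (r, p, j)
  "ppjrjp" → prefix "ppjrjp" already present; 0 new (none)
Total nodes = 9 + 4 + 2 + 0 + 7 + 5 + 3 + 4 + 3 + 0 = 37

37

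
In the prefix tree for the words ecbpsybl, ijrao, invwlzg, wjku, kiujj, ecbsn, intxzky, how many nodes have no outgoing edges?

A leaf is a node with no children — equivalently, the end of a word that is not a proper prefix of any other stored word.
Those words: "ecbpsybl", "ecbsn", "ijrao", "intxzky", "invwlzg", "kiujj", "wjku"
Leaf count: 7

7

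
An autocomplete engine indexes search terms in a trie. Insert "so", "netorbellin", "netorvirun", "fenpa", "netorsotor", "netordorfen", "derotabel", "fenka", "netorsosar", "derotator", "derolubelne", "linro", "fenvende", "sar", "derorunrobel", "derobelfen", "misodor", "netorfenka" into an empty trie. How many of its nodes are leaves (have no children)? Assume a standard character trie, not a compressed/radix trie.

Leaves are exactly the stored words that no other stored word extends.
Those words: "derobelfen", "derolubelne", "derorunrobel", "derotabel", "derotator", "fenka", "fenpa", "fenvende", "linro", "misodor", "netorbellin", "netordorfen", "netorfenka", "netorsosar", "netorsotor", "netorvirun", "sar", "so"
Leaf count: 18

18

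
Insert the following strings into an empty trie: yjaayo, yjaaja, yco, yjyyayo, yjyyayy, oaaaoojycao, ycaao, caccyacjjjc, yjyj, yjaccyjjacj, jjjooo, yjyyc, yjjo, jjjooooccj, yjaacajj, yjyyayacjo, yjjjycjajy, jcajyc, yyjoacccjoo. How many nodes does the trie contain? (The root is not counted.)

Count nodes per top-level branch (shared prefixes stored once):
  'c'-branch (caccyacjjjc): 11 nodes
  'j'-branch (jcajyc, jjjooo, jjjooooccj): 15 nodes
  'o'-branch (oaaaoojycao): 11 nodes
  'y'-branch (ycaao, yco, yjaacajj, yjaaja, yjaayo, yjaccyjjacj, yjjjycjajy, yjjo, yjyj, yjyyayacjo, yjyyayo, yjyyayy, yjyyc, yyjoacccjoo): 56 nodes
Sum: 93

93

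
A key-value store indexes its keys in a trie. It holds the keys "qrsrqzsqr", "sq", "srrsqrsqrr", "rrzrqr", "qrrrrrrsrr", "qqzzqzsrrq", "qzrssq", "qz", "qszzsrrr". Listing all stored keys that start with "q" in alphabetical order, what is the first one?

qqzzqzsrrq

DFS of the "q" subtree visits, in order: "qqzzqzsrrq", "qrrrrrrsrr", "qrsrqzsqr", "qszzsrrr", "qz", "qzrssq"
The 1st is qqzzqzsrrq.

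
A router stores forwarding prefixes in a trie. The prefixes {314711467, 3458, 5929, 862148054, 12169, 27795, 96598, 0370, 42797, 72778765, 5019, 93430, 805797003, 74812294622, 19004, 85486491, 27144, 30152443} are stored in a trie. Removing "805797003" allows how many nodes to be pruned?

Walk "805797003" from the leaf back toward the root, removing each node that no remaining word uses.
The suffix "05797003" (8 nodes) is used only by "805797003"; the node for "8" still has the child "6", so pruning stops there.
Nodes removed: 8

8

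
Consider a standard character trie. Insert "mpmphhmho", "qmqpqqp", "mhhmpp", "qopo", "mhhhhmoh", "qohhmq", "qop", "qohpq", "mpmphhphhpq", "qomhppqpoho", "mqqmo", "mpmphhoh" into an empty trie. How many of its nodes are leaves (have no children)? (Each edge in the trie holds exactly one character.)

11

Leaves are exactly the stored words that no other stored word extends.
Those words: "mhhhhmoh", "mhhmpp", "mpmphhmho", "mpmphhoh", "mpmphhphhpq", "mqqmo", "qmqpqqp", "qohhmq", "qohpq", "qomhppqpoho", "qopo"
Leaf count: 11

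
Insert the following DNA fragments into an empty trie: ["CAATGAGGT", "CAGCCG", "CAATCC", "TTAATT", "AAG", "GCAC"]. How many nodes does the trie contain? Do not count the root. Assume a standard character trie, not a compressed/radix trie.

For each word, the new-node count is its length minus the longest prefix already in the trie:
  "CAATGAGGT" → 9 new (C, A, A, T, G, A, G, G, T)
  "CAGCCG" → prefix "CA" already present; 4 new (G, C, C, G)
  "CAATCC" → prefix "CAAT" already present; 2 new (C, C)
  "TTAATT" → 6 new (T, T, A, A, T, T)
  "AAG" → 3 new (A, A, G)
  "GCAC" → 4 new (G, C, A, C)
Total nodes = 9 + 4 + 2 + 6 + 3 + 4 = 28

28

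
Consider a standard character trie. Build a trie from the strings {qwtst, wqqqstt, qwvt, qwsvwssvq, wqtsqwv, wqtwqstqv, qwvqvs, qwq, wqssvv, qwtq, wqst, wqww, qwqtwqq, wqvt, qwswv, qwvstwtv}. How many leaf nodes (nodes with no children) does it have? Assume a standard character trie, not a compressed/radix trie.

15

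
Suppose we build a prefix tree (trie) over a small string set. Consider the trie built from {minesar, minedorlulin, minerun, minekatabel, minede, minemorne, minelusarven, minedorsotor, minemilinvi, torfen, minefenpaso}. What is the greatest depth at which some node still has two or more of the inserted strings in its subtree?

7

Equivalently: take the maximum, over all pairs, of their longest common prefix length.
"minedorlulin" and "minedorsotor" agree on "minedor" (7 characters) before diverging; nothing deeper is shared.
Longest shared-prefix length: 7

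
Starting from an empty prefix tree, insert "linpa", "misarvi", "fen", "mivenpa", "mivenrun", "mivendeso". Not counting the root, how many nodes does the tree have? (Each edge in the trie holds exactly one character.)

27

Count nodes per top-level branch (shared prefixes stored once):
  'f'-branch (fen): 3 nodes
  'l'-branch (linpa): 5 nodes
  'm'-branch (misarvi, mivendeso, mivenpa, mivenrun): 19 nodes
Sum: 27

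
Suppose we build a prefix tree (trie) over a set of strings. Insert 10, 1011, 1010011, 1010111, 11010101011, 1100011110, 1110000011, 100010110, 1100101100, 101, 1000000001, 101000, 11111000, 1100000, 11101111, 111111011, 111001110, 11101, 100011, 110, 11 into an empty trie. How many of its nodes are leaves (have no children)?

Leaves are exactly the stored words that no other stored word extends.
Those words: "1000000001", "100010110", "100011", "101000", "1010011", "1010111", "1011", "1100000", "1100011110", "1100101100", "11010101011", "1110000011", "111001110", "11101111", "11111000", "111111011"
Leaf count: 16

16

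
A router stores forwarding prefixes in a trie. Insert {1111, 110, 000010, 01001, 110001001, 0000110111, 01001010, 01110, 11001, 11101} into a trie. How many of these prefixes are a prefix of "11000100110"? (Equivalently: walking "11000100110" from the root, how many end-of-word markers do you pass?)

Traverse "11000100110" character by character; count nodes along the way that are marked as word ends.
Prefixes of the query that are stored words: "110", "110001001"
Count: 2

2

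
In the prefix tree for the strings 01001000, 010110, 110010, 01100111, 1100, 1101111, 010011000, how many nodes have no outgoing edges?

6

A leaf is a node with no children — equivalently, the end of a word that is not a proper prefix of any other stored word.
Those words: "01001000", "010011000", "010110", "01100111", "110010", "1101111"
Leaf count: 6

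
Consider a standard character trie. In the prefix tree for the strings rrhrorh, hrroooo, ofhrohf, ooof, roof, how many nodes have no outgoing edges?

A leaf is a node with no children — equivalently, the end of a word that is not a proper prefix of any other stored word.
Those words: "hrroooo", "ofhrohf", "ooof", "roof", "rrhrorh"
Leaf count: 5

5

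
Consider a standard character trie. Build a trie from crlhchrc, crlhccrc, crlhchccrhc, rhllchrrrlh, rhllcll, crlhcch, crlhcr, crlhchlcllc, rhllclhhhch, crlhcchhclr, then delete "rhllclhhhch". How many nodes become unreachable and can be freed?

5

Walk "rhllclhhhch" from the leaf back toward the root, removing each node that no remaining word uses.
The suffix "hhhch" (5 nodes) is used only by "rhllclhhhch"; the node for "rhllcl" still has the child "l", so pruning stops there.
Nodes removed: 5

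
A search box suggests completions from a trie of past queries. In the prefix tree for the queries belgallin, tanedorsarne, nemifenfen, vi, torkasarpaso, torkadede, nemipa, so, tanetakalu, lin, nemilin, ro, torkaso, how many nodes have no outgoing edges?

Leaves are exactly the stored words that no other stored word extends.
Those words: "belgallin", "lin", "nemifenfen", "nemilin", "nemipa", "ro", "so", "tanedorsarne", "tanetakalu", "torkadede", "torkasarpaso", "torkaso", "vi"
Leaf count: 13

13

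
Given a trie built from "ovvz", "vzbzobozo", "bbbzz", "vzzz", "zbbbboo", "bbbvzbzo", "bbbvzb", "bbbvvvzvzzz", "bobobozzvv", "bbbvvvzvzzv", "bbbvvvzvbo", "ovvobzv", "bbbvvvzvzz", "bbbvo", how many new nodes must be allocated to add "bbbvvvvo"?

2

"bbbvvv" is already a path in the trie; the remaining "vo" must be added.
Each of the 2 remaining characters creates one node.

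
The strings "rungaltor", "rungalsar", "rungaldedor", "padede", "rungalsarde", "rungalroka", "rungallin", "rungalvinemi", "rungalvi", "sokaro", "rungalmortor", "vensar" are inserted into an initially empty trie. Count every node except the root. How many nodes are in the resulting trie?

56

Insert word by word; a character creates a node only if that edge doesn't already exist:
  "rungaltor" → 9 new (r, u, n, g, a, l, t, o, r)
  "rungalsar" → prefix "rungal" already present; 3 new (s, a, r)
  "rungaldedor" → prefix "rungal" already present; 5 new (d, e, d, o, r)
  "padede" → 6 new (p, a, d, e, d, e)
  "rungalsarde" → prefix "rungalsar" already present; 2 new (d, e)
  "rungalroka" → prefix "rungal" already present; 4 new (r, o, k, a)
  "rungallin" → prefix "rungal" already present; 3 new (l, i, n)
  "rungalvinemi" → prefix "rungal" already present; 6 new (v, i, n, e, m, i)
  "rungalvi" → prefix "rungalvi" already present; 0 new (none)
  "sokaro" → 6 new (s, o, k, a, r, o)
  "rungalmortor" → prefix "rungal" already present; 6 new (m, o, r, t, o, r)
  "vensar" → 6 new (v, e, n, s, a, r)
Total nodes = 9 + 3 + 5 + 6 + 2 + 4 + 3 + 6 + 0 + 6 + 6 + 6 = 56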